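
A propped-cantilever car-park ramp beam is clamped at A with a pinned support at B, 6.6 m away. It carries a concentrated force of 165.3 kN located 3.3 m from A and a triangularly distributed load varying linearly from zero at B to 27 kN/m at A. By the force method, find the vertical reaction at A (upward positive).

Take the reaction at B as the redundant and release it; the primary structure is a cantilever fixed at A.
Free-end deflection of the primary structure under the applied loading (downward +):
  point load 165.3 at a = 3.3: Pa²(3L − a)/(6EI) = 4950/EI
  triangular load, peak 27 at the fixed end: w₀L⁴/(30EI) = 1708/EI
  δ_0 = 6658/EI
Tip deflection under a unit load at B: L³/(3EI) = 95.83/EI.
Compatibility at B: δ_0 − R_B·δ_{BB} = 0, so R_B = 6658/95.83 = 69.48 kN.
Vertical equilibrium: R_A = ΣP − R_B = 254.4 − 69.48 = 184.9 kN.

R_A = 184.9 kN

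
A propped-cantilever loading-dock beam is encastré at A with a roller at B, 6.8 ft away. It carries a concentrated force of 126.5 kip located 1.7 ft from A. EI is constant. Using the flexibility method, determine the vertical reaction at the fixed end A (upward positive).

R_A = 115.6 kip

Remove the prop at B; the released (primary) structure is a cantilever built in at A.
Free-end deflection of the primary structure under the applied loading (downward +):
  point load 126.5 at a = 1.7: Pa²(3L − a)/(6EI) = 1139/EI
Flexibility coefficient — unit upward force at B: δ_{BB} = L³/(3EI) = 104.8/EI.
The prop prevents deflection at B: R_B = δ_0/δ_{BB} = 1139/104.8 = 10.87 kip.
Vertical equilibrium: R_A = ΣP − R_B = 126.5 − 10.87 = 115.6 kip.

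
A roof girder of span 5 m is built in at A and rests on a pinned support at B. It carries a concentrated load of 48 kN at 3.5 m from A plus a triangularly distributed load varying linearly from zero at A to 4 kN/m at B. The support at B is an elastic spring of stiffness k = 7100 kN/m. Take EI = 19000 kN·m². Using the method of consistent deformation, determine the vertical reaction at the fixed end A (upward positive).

R_A = 27.42 kN

Release the roller at B. Primary structure: cantilever fixed at A.
Deflection at B on the released cantilever, summing each load's contribution:
  point load 48 at a = 3.5: Pa²(3L − a)/(6EI) = 1127/EI
  triangular load, peak 4 at the free end: 11w₀L⁴/(120EI) = 229.2/EI
  δ_0 = 1356/EI
Flexibility coefficient — unit upward force at B: δ_{BB} = L³/(3EI) = 41.67/EI.
With EI = 19000 kN·m²: δ_0 = 0.071377 m and δ_{BB} = 0.002193 m/kN.
Compatibility — the spring shortens by R_B/k under the reaction it provides: δ_0 − R_B·δ_{BB} = R_B/k. With 1/k = 0.000141 m/kN, R_B = δ_0 / (δ_{BB} + 1/k) = 0.071377 / (0.002193 + 0.000141) = 30.58 kN.
Vertical equilibrium: R_A = ΣP − R_B = 58 − 30.58 = 27.42 kN.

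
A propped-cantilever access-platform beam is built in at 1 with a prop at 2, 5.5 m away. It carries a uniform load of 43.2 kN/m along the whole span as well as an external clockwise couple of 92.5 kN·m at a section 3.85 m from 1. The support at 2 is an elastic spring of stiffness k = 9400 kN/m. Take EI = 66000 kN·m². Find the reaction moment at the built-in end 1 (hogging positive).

M_1 = 198.8 kN·m

Take the reaction at 2 as the redundant and release it; the primary structure is a cantilever fixed at 1.
Downward deflection at the released point 2 due to the loads:
  UDL 43.2: wL⁴/(8EI) = 4941/EI
  clockwise couple 92.5 at a = 3.85: M₀a(2L − a)/(2EI) = 1273/EI
  δ_0 = 6214/EI
Flexibility coefficient — unit upward force at 2: δ_{22} = L³/(3EI) = 55.46/EI.
With EI = 66000 kN·m²: δ_0 = 0.094159 m and δ_{22} = 0.00084 m/kN.
Compatibility — the spring shortens by R_2/k under the reaction it provides: δ_0 − R_2·δ_{22} = R_2/k. With 1/k = 0.000106 m/kN, R_2 = δ_0 / (δ_{22} + 1/k) = 0.094159 / (0.00084 + 0.000106) = 99.46 kN.
Moment equilibrium about 1: M_1 = Σ(load moments about 1) − R_2·L = 745.9 − 99.46×5.5 = 198.8 kN·m.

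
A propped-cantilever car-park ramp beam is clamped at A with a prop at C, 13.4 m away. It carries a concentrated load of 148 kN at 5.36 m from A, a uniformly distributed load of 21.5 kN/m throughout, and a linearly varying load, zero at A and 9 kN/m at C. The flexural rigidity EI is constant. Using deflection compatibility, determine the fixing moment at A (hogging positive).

Release the roller at C. Primary structure: cantilever fixed at A.
Primary-structure tip deflection at C by superposition:
  point load 148 at a = 5.36: Pa²(3L − a)/(6EI) = 24690/EI
  UDL 21.5: wL⁴/(8EI) = 86650/EI
  triangular load, peak 9 at the free end: 11w₀L⁴/(120EI) = 26599/EI
  δ_0 = 137939/EI
Tip deflection under a unit load at C: L³/(3EI) = 802/EI.
Compatibility at C: δ_0 − R_C·δ_{CC} = 0, so R_C = 137939/802 = 172 kN.
Moment equilibrium about A: M_A = Σ(load moments about A) − R_C·L = 3262 − 172×13.4 = 957.6 kN·m.

M_A = 957.6 kN·m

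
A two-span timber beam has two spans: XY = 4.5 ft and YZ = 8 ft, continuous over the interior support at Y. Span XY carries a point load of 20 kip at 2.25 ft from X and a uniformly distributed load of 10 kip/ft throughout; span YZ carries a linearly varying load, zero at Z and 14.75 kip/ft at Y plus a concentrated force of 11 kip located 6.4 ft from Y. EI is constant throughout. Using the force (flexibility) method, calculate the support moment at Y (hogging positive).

Take M_Y as the redundant. Released structure: two simple spans XY and YZ with a hinge at Y.
Discontinuity in slope at Y on the released structure — sum the simple-span end rotations:
  span XY: point load 20 at a = 2.25: Pab(L + a)/(6LEI) = 25.31/EI
  span XY: UDL 10: wL³/(24EI) = 37.97/EI
  span YZ: triangular load, peak 14.75: w₀L³/(45EI) = 167.8/EI
  span YZ: point load 11 at a = 6.4: Pab(L + b)/(6LEI) = 22.53/EI
  relative rotation θ_0 = (63.28 + 190.4)/EI = 253.6/EI
A unit hogging moment at Y produces rotation L₁/(3EI) + L₂/(3EI) = 4.167/EI.
Compatibility: M_Y·(L₁+L₂)/(3EI) = θ_0, giving M_Y = 60.87 kip·ft (hogging).

M_Y = 60.87 kip·ft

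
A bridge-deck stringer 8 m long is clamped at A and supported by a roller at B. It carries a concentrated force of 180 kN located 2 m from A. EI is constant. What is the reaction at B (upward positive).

Remove the prop at B; the released (primary) structure is a cantilever built in at A.
Free-end deflection of the primary structure under the applied loading (downward +):
  point load 180 at a = 2: Pa²(3L − a)/(6EI) = 2640/EI
Flexibility coefficient — unit upward force at B: δ_{BB} = L³/(3EI) = 170.7/EI.
The prop prevents deflection at B: R_B = δ_0/δ_{BB} = 2640/170.7 = 15.47 kN.

R_B = 15.47 kN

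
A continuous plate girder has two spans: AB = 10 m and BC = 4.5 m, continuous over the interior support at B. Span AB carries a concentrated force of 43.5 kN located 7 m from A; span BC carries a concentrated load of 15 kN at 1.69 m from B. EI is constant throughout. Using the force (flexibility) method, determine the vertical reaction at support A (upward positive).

R_A = 7.296 kN

Release continuity at B by inserting a hinge; the redundant is the internal moment M_B. The primary structure is two simply-supported spans AB and BC.
Rotations at B on the released spans (each span's end-slope, ×1/EI):
  span AB: point load 43.5 at a = 7: Pab(L + a)/(6LEI) = 258.8/EI
  span BC: point load 15 at a = 1.69: Pab(L + b)/(6LEI) = 19.29/EI
  relative rotation θ_0 = (258.8 + 19.29)/EI = 278.1/EI
A unit hogging moment at B produces rotation L₁/(3EI) + L₂/(3EI) = 4.833/EI.
Compatibility: M_B·(L₁+L₂)/(3EI) = θ_0, giving M_B = 57.54 kN·m (hogging).
Span AB, ΣM about A with M_B applied at B: R_B^{AB}·10 = 304.5 + 57.54, so R_B^{AB} = 36.2 kN and R_A = 43.5 − 36.2 = 7.296 kN.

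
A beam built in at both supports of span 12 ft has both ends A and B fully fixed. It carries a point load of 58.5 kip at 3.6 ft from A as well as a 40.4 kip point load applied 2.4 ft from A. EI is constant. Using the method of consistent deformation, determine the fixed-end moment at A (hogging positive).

Release both end moments; the primary structure is a simply-supported span AB with redundants M_A and M_B.
Simple-span end rotations at A and B under the given loads:
  at A: point load 58.5 at a = 3.6: Pab(L + b)/(6LEI) = 501.2/EI
  at B: point load 58.5 at a = 3.6: Pab(L + a)/(6LEI) = 383.3/EI
  at A: point load 40.4 at a = 2.4: Pab(L + b)/(6LEI) = 279.2/EI
  at B: point load 40.4 at a = 2.4: Pab(L + a)/(6LEI) = 186.2/EI
  θ_A0 = 780.5/EI,  θ_B0 = 569.5/EI
Flexibility coefficients: a unit moment at one end gives L/(3EI) there and L/(6EI) at the far end, so f₁₁ = f₂₂ = 4/EI and f₁₂ = f₂₁ = 2/EI.
Compatibility — zero rotation at each built-in end:
  4 M_A + 2 M_B = 780.5
  2 M_A + 4 M_B = 569.5
Solving the pair gives M_A = 165.2 kip·ft and M_B = 59.74 kip·ft (hogging).

M_A = 165.2 kip·ft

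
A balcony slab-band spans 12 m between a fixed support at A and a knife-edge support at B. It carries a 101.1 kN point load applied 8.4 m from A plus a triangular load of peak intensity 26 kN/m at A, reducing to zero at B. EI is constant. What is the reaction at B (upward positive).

R_B = 88.17 kN

Choose R_B as the redundant. The primary structure is the cantilever fixed at A.
Free-end deflection of the primary structure under the applied loading (downward +):
  point load 101.1 at a = 8.4: Pa²(3L − a)/(6EI) = 32815/EI
  triangular load, peak 26 at the fixed end: w₀L⁴/(30EI) = 17971/EI
  δ_0 = 50786/EI
Tip deflection under a unit load at B: L³/(3EI) = 576/EI.
Compatibility at B: δ_0 − R_B·δ_{BB} = 0, so R_B = 50786/576 = 88.17 kN.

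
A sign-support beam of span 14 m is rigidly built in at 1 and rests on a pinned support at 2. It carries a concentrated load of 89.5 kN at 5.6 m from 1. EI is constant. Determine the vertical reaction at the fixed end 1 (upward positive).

R_1 = 70.88 kN

Release the roller at 2. Primary structure: cantilever fixed at 1.
Primary-structure tip deflection at 2 by superposition:
  point load 89.5 at a = 5.6: Pa²(3L − a)/(6EI) = 17027/EI
Flexibility coefficient — unit upward force at 2: δ_{22} = L³/(3EI) = 914.7/EI.
The prop prevents deflection at 2: R_2 = δ_0/δ_{22} = 17027/914.7 = 18.62 kN.
Vertical equilibrium: R_1 = ΣP − R_2 = 89.5 − 18.62 = 70.88 kN.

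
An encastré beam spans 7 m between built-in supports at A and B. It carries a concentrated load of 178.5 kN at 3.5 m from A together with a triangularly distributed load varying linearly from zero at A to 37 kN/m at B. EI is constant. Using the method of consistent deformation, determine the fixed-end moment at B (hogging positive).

M_B = 246.8 kN·m

Release both end moments; the primary structure is a simply-supported span AB with redundants M_A and M_B.
End rotations of the released simple span under the applied load (×1/EI):
  at A: point load 178.5 at a = 3.5: Pab(L + b)/(6LEI) = 546.7/EI
  at B: point load 178.5 at a = 3.5: Pab(L + a)/(6LEI) = 546.7/EI
  at A: triangular load, peak 37: 7w₀L³/(360EI) = 246.8/EI
  at B: triangular load, peak 37: w₀L³/(45EI) = 282/EI
  θ_A0 = 793.4/EI,  θ_B0 = 828.7/EI
Flexibility coefficients: a unit moment at one end gives L/(3EI) there and L/(6EI) at the far end, so f₁₁ = f₂₂ = 2.333/EI and f₁₂ = f₂₁ = 1.167/EI.
Compatibility — zero rotation at each built-in end:
  2.333 M_A + 1.167 M_B = 793.4
  1.167 M_A + 2.333 M_B = 828.7
Solving the pair gives M_A = 216.6 kN·m and M_B = 246.8 kN·m (hogging).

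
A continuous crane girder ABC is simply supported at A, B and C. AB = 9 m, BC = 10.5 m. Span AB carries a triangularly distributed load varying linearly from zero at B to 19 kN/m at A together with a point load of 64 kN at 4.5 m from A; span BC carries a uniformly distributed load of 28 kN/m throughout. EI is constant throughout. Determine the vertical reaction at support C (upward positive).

R_C = 118.5 kN

Take M_B as the redundant. Released structure: two simple spans AB and BC with a hinge at B.
Discontinuity in slope at B on the released structure — sum the simple-span end rotations:
  span AB: triangular load, peak 19: 7w₀L³/(360EI) = 269.3/EI
  span AB: point load 64 at a = 4.5: Pab(L + a)/(6LEI) = 324/EI
  span BC: UDL 28: wL³/(24EI) = 1351/EI
  relative rotation θ_0 = (593.3 + 1351)/EI = 1944/EI
A unit hogging moment at B produces rotation L₁/(3EI) + L₂/(3EI) = 6.5/EI.
Compatibility: M_B·(L₁+L₂)/(3EI) = θ_0, giving M_B = 299.1 kN·m (hogging).
Span BC, ΣM about C: R_B^{BC}·10.5 = 1544 + 299.1, so R_B^{BC} = 175.5 kN and R_C = 294 − 175.5 = 118.5 kN.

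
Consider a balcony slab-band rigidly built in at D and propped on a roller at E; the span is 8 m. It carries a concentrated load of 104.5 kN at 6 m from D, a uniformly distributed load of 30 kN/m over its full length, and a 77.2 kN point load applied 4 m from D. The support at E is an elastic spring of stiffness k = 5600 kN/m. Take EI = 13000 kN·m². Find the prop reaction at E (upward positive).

Choose R_E as the redundant. The primary structure is the cantilever fixed at D.
Downward deflection at the released point E due to the loads:
  point load 104.5 at a = 6: Pa²(3L − a)/(6EI) = 11286/EI
  UDL 30: wL⁴/(8EI) = 15360/EI
  point load 77.2 at a = 4: Pa²(3L − a)/(6EI) = 4117/EI
  δ_0 = 30763/EI
Flexibility coefficient — unit upward force at E: δ_{EE} = L³/(3EI) = 170.7/EI.
With EI = 13000 kN·m²: δ_0 = 2.3664 m and δ_{EE} = 0.013128 m/kN.
Compatibility — the spring shortens by R_E/k under the reaction it provides: δ_0 − R_E·δ_{EE} = R_E/k. With 1/k = 0.000179 m/kN, R_E = δ_0 / (δ_{EE} + 1/k) = 2.3664 / (0.013128 + 0.000179) = 177.8 kN.

R_E = 177.8 kN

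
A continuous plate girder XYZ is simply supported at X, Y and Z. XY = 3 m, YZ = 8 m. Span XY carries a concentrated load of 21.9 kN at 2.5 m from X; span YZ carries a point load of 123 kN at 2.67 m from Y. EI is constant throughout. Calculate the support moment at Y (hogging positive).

M_Y = 134.9 kN·m

Release continuity at Y by inserting a hinge; the redundant is the internal moment M_Y. The primary structure is two simply-supported spans XY and YZ.
Discontinuity in slope at Y on the released structure — sum the simple-span end rotations:
  span XY: point load 21.9 at a = 2.5: Pab(L + a)/(6LEI) = 8.365/EI
  span YZ: point load 123 at a = 2.67: Pab(L + b)/(6LEI) = 486.1/EI
  relative rotation θ_0 = (8.365 + 486.1)/EI = 494.5/EI
A unit hogging moment at Y produces rotation L₁/(3EI) + L₂/(3EI) = 3.667/EI.
Slope continuity at Y: θ_0 = M_Y·3.667/EI, so M_Y = 494.5/3.667 = 134.9 kN·m (hogging).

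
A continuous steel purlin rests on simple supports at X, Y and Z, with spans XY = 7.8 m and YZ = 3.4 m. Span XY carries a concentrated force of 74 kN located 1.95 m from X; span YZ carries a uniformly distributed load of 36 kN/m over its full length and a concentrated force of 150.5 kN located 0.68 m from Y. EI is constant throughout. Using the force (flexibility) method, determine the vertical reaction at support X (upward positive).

Insert a hinge at Y; M_Y is the redundant, and each span becomes simply supported.
End slopes at the hinge Y, treating each span as simply supported:
  span XY: point load 74 at a = 1.95: Pab(L + a)/(6LEI) = 175.9/EI
  span YZ: UDL 36: wL³/(24EI) = 58.96/EI
  span YZ: point load 150.5 at a = 0.68: Pab(L + b)/(6LEI) = 83.51/EI
  relative rotation θ_0 = (175.9 + 142.5)/EI = 318.3/EI
A unit hogging moment at Y produces rotation L₁/(3EI) + L₂/(3EI) = 3.733/EI.
Slope continuity at Y: θ_0 = M_Y·3.733/EI, so M_Y = 318.3/3.733 = 85.27 kN·m (hogging).
Span XY, ΣM about X with M_Y applied at Y: R_Y^{XY}·7.8 = 144.3 + 85.27, so R_Y^{XY} = 29.43 kN and R_X = 74 − 29.43 = 44.57 kN.

R_X = 44.57 kN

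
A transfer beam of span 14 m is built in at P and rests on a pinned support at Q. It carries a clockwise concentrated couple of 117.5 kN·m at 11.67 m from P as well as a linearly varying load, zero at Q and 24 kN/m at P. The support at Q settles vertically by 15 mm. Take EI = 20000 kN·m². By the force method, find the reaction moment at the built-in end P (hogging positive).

Release the roller at Q. Primary structure: cantilever fixed at P.
Primary-structure tip deflection at Q by superposition:
  clockwise couple 117.5 at a = 11.67: M₀a(2L − a)/(2EI) = 11196/EI
  triangular load, peak 24 at the fixed end: w₀L⁴/(30EI) = 30733/EI
  δ_0 = 41929/EI
Tip deflection under a unit load at Q: L³/(3EI) = 914.7/EI.
With EI = 20000 kN·m²: δ_0 = 2.0964 m and δ_{QQ} = 0.045733 m/kN.
Compatibility — the beam at Q must follow the support down by 0.015 m: δ_0 − R_Q·δ_{QQ} = 0.015, so R_Q = (2.0964 − 0.015)/0.045733 = 45.51 kN.
Moment equilibrium about P: M_P = Σ(load moments about P) − R_Q·L = 901.5 − 45.51×14 = 264.3 kN·m.

M_P = 264.3 kN·m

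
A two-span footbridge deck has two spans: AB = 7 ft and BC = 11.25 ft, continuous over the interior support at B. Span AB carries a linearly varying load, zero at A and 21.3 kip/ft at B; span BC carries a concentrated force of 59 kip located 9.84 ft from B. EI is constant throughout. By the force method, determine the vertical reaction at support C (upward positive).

R_C = 46.99 kip

Insert a hinge at B; M_B is the redundant, and each span becomes simply supported.
End slopes at the hinge B, treating each span as simply supported:
  span AB: triangular load, peak 21.3: w₀L³/(45EI) = 162.4/EI
  span BC: point load 59 at a = 9.84: Pab(L + b)/(6LEI) = 153.5/EI
  relative rotation θ_0 = (162.4 + 153.5)/EI = 315.9/EI
A unit hogging moment at B produces rotation L₁/(3EI) + L₂/(3EI) = 6.083/EI.
Compatibility: M_B·(L₁+L₂)/(3EI) = θ_0, giving M_B = 51.93 kip·ft (hogging).
Span BC, ΣM about C: R_B^{BC}·11.25 = 83.19 + 51.93, so R_B^{BC} = 12.01 kip and R_C = 59 − 12.01 = 46.99 kip.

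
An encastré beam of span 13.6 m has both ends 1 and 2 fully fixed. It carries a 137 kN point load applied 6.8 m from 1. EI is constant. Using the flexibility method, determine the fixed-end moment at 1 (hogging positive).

M_1 = 232.9 kN·m

Release both end moments; the primary structure is a simply-supported span 12 with redundants M_1 and M_2.
On the primary (simply-supported) span, the end slopes from the loading are:
  at 1: point load 137 at a = 6.8: Pab(L + b)/(6LEI) = 1584/EI
  at 2: point load 137 at a = 6.8: Pab(L + a)/(6LEI) = 1584/EI
  θ_10 = 1584/EI,  θ_20 = 1584/EI
Flexibility coefficients: a unit moment at one end gives L/(3EI) there and L/(6EI) at the far end, so f₁₁ = f₂₂ = 4.533/EI and f₁₂ = f₂₁ = 2.267/EI.
Compatibility — zero rotation at each built-in end:
  4.533 M_1 + 2.267 M_2 = 1584
  2.267 M_1 + 4.533 M_2 = 1584
Solving the pair gives M_1 = 232.9 kN·m and M_2 = 232.9 kN·m (hogging).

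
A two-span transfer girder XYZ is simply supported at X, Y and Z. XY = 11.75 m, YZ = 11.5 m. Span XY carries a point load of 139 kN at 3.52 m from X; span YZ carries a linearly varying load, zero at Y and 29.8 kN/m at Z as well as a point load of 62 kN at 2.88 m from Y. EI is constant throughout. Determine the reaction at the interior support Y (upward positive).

Release continuity at Y by inserting a hinge; the redundant is the internal moment M_Y. The primary structure is two simply-supported spans XY and YZ.
Rotations at Y on the released spans (each span's end-slope, ×1/EI):
  span XY: point load 139 at a = 3.52: Pab(L + a)/(6LEI) = 872.2/EI
  span YZ: triangular load, peak 29.8: 7w₀L³/(360EI) = 881.3/EI
  span YZ: point load 62 at a = 2.88: Pab(L + b)/(6LEI) = 448.8/EI
  relative rotation θ_0 = (872.2 + 1330)/EI = 2202/EI
A unit hogging moment at Y produces rotation L₁/(3EI) + L₂/(3EI) = 7.75/EI.
Compatibility: M_Y·(L₁+L₂)/(3EI) = θ_0, giving M_Y = 284.2 kN·m (hogging).
Span XY, ΣM about X with M_Y applied at Y: R_Y^{XY}·11.75 = 489.3 + 284.2, so R_Y^{XY} = 65.82 kN and R_X = 139 − 65.82 = 73.18 kN.
Span YZ, ΣM about Z: R_Y^{YZ}·11.5 = 1191 + 284.2, so R_Y^{YZ} = 128.3 kN and R_Z = 233.3 − 128.3 = 105.1 kN.
R_Y = 65.82 + 128.3 = 194.1 kN.

R_Y = 194.1 kN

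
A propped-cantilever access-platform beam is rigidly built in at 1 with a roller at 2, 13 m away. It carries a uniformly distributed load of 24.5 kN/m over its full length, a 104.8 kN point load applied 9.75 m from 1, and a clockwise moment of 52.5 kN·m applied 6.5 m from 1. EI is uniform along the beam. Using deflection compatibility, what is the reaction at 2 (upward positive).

R_2 = 190.3 kN

Release the roller at 2. Primary structure: cantilever fixed at 1.
Deflection at 2 on the released cantilever, summing each load's contribution:
  UDL 24.5: wL⁴/(8EI) = 87468/EI
  point load 104.8 at a = 9.75: Pa²(3L − a)/(6EI) = 48567/EI
  clockwise couple 52.5 at a = 6.5: M₀a(2L − a)/(2EI) = 3327/EI
  δ_0 = 139363/EI
Flexibility coefficient — unit upward force at 2: δ_{22} = L³/(3EI) = 732.3/EI.
The prop prevents deflection at 2: R_2 = δ_0/δ_{22} = 139363/732.3 = 190.3 kN.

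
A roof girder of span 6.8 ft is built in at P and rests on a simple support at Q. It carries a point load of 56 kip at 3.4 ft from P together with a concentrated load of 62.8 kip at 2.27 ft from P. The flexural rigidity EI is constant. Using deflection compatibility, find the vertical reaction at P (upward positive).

R_P = 91.97 kip

Take the reaction at Q as the redundant and release it; the primary structure is a cantilever fixed at P.
Free-end deflection of the primary structure under the applied loading (downward +):
  point load 56 at a = 3.4: Pa²(3L − a)/(6EI) = 1834/EI
  point load 62.8 at a = 2.27: Pa²(3L − a)/(6EI) = 977.8/EI
  δ_0 = 2812/EI
Tip deflection under a unit load at Q: L³/(3EI) = 104.8/EI.
Compatibility at Q: δ_0 − R_Q·δ_{QQ} = 0, so R_Q = 2812/104.8 = 26.83 kip.
Vertical equilibrium: R_P = ΣP − R_Q = 118.8 − 26.83 = 91.97 kip.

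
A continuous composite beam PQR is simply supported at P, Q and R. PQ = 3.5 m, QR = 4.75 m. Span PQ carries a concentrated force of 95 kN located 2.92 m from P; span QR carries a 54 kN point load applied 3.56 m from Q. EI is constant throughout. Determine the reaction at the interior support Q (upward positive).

R_Q = 110.3 kN

Take M_Q as the redundant. Released structure: two simple spans PQ and QR with a hinge at Q.
Rotations at Q on the released spans (each span's end-slope, ×1/EI):
  span PQ: point load 95 at a = 2.92: Pab(L + a)/(6LEI) = 49.19/EI
  span QR: point load 54 at a = 3.56: Pab(L + b)/(6LEI) = 47.68/EI
  relative rotation θ_0 = (49.19 + 47.68)/EI = 96.87/EI
A unit hogging moment at Q produces rotation L₁/(3EI) + L₂/(3EI) = 2.75/EI.
Slope continuity at Q: θ_0 = M_Q·2.75/EI, so M_Q = 96.87/2.75 = 35.22 kN·m (hogging).
Span PQ, ΣM about P with M_Q applied at Q: R_Q^{PQ}·3.5 = 277.4 + 35.22, so R_Q^{PQ} = 89.32 kN and R_P = 95 − 89.32 = 5.679 kN.
Span QR, ΣM about R: R_Q^{QR}·4.75 = 64.26 + 35.22, so R_Q^{QR} = 20.94 kN and R_R = 54 − 20.94 = 33.06 kN.
R_Q = 89.32 + 20.94 = 110.3 kN.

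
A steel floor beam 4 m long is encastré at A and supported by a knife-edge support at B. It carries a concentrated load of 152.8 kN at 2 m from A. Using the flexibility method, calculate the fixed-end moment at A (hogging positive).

Choose R_B as the redundant. The primary structure is the cantilever fixed at A.
Primary-structure tip deflection at B by superposition:
  point load 152.8 at a = 2: Pa²(3L − a)/(6EI) = 1019/EI
Flexibility coefficient — unit upward force at B: δ_{BB} = L³/(3EI) = 21.33/EI.
Compatibility at B: δ_0 − R_B·δ_{BB} = 0, so R_B = 1019/21.33 = 47.75 kN.
Moment equilibrium about A: M_A = Σ(load moments about A) − R_B·L = 305.6 − 47.75×4 = 114.6 kN·m.

M_A = 114.6 kN·m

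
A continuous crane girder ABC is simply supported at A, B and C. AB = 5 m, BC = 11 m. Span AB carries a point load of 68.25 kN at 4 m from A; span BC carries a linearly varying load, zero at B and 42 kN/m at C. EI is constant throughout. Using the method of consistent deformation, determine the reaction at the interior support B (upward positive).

R_B = 195.4 kN

Release continuity at B by inserting a hinge; the redundant is the internal moment M_B. The primary structure is two simply-supported spans AB and BC.
End slopes at the hinge B, treating each span as simply supported:
  span AB: point load 68.25 at a = 4: Pab(L + a)/(6LEI) = 81.9/EI
  span BC: triangular load, peak 42: 7w₀L³/(360EI) = 1087/EI
  relative rotation θ_0 = (81.9 + 1087)/EI = 1169/EI
A unit hogging moment at B produces rotation L₁/(3EI) + L₂/(3EI) = 5.333/EI.
Compatibility: M_B·(L₁+L₂)/(3EI) = θ_0, giving M_B = 219.2 kN·m (hogging).
Span AB, ΣM about A with M_B applied at B: R_B^{AB}·5 = 273 + 219.2, so R_B^{AB} = 98.43 kN and R_A = 68.25 − 98.43 = -30.18 kN.
Span BC, ΣM about C: R_B^{BC}·11 = 847 + 219.2, so R_B^{BC} = 96.92 kN and R_C = 231 − 96.92 = 134.1 kN.
R_B = 98.43 + 96.92 = 195.4 kN.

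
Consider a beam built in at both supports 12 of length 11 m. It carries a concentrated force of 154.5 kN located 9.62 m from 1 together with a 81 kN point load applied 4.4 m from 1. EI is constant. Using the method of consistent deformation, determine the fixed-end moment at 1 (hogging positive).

Take the two fixed-end moments M_1, M_2 as redundants; the released structure is the simple span 12.
On the primary (simply-supported) span, the end slopes from the loading are:
  at 1: point load 154.5 at a = 9.62: Pab(L + b)/(6LEI) = 384.7/EI
  at 2: point load 154.5 at a = 9.62: Pab(L + a)/(6LEI) = 640.8/EI
  at 1: point load 81 at a = 4.4: Pab(L + b)/(6LEI) = 627.3/EI
  at 2: point load 81 at a = 4.4: Pab(L + a)/(6LEI) = 548.9/EI
  θ_10 = 1012/EI,  θ_20 = 1190/EI
Flexibility coefficients: a unit moment at one end gives L/(3EI) there and L/(6EI) at the far end, so f₁₁ = f₂₂ = 3.667/EI and f₁₂ = f₂₁ = 1.833/EI.
Compatibility — zero rotation at each built-in end:
  3.667 M_1 + 1.833 M_2 = 1012
  1.833 M_1 + 3.667 M_2 = 1190
Solving the pair gives M_1 = 151.7 kN·m and M_2 = 248.6 kN·m (hogging).

M_1 = 151.7 kN·m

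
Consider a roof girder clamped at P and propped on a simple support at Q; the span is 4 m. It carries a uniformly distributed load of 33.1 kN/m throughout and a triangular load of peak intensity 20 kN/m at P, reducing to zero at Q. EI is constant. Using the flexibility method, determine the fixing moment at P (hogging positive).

M_P = 87.53 kN·m

Remove the prop at Q; the released (primary) structure is a cantilever built in at P.
Primary-structure tip deflection at Q by superposition:
  UDL 33.1: wL⁴/(8EI) = 1059/EI
  triangular load, peak 20 at the fixed end: w₀L⁴/(30EI) = 170.7/EI
  δ_0 = 1230/EI
Tip deflection under a unit load at Q: L³/(3EI) = 21.33/EI.
The prop prevents deflection at Q: R_Q = δ_0/δ_{QQ} = 1230/21.33 = 57.65 kN.
Moment equilibrium about P: M_P = Σ(load moments about P) − R_Q·L = 318.1 − 57.65×4 = 87.53 kN·m.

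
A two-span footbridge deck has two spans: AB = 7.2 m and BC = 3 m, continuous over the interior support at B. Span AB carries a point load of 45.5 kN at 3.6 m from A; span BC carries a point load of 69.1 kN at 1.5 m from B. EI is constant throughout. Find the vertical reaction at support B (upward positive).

R_B = 83.17 kN

Release continuity at B by inserting a hinge; the redundant is the internal moment M_B. The primary structure is two simply-supported spans AB and BC.
Discontinuity in slope at B on the released structure — sum the simple-span end rotations:
  span AB: point load 45.5 at a = 3.6: Pab(L + a)/(6LEI) = 147.4/EI
  span BC: point load 69.1 at a = 1.5: Pab(L + b)/(6LEI) = 38.87/EI
  relative rotation θ_0 = (147.4 + 38.87)/EI = 186.3/EI
A unit hogging moment at B produces rotation L₁/(3EI) + L₂/(3EI) = 3.4/EI.
Compatibility: M_B·(L₁+L₂)/(3EI) = θ_0, giving M_B = 54.79 kN·m (hogging).
Span AB, ΣM about A with M_B applied at B: R_B^{AB}·7.2 = 163.8 + 54.79, so R_B^{AB} = 30.36 kN and R_A = 45.5 − 30.36 = 15.14 kN.
Span BC, ΣM about C: R_B^{BC}·3 = 103.7 + 54.79, so R_B^{BC} = 52.81 kN and R_C = 69.1 − 52.81 = 16.29 kN.
R_B = 30.36 + 52.81 = 83.17 kN.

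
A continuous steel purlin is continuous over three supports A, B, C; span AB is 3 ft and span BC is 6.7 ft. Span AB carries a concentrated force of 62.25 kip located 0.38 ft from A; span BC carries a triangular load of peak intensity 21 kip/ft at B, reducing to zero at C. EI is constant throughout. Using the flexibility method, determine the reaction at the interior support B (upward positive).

Insert a hinge at B; M_B is the redundant, and each span becomes simply supported.
Rotations at B on the released spans (each span's end-slope, ×1/EI):
  span AB: point load 62.25 at a = 0.38: Pab(L + a)/(6LEI) = 11.64/EI
  span BC: triangular load, peak 21: w₀L³/(45EI) = 140.4/EI
  relative rotation θ_0 = (11.64 + 140.4)/EI = 152/EI
A unit hogging moment at B produces rotation L₁/(3EI) + L₂/(3EI) = 3.233/EI.
Compatibility: M_B·(L₁+L₂)/(3EI) = θ_0, giving M_B = 47.01 kip·ft (hogging).
Span AB, ΣM about A with M_B applied at B: R_B^{AB}·3 = 23.66 + 47.01, so R_B^{AB} = 23.55 kip and R_A = 62.25 − 23.55 = 38.7 kip.
Span BC, ΣM about C: R_B^{BC}·6.7 = 314.2 + 47.01, so R_B^{BC} = 53.92 kip and R_C = 70.35 − 53.92 = 16.43 kip.
R_B = 23.55 + 53.92 = 77.47 kip.

R_B = 77.47 kip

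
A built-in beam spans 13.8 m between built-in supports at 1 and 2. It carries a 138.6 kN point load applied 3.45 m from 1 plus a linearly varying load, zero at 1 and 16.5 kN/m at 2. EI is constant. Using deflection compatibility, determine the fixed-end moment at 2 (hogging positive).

Release both end moments; the primary structure is a simply-supported span 12 with redundants M_1 and M_2.
On the primary (simply-supported) span, the end slopes from the loading are:
  at 1: point load 138.6 at a = 3.45: Pab(L + b)/(6LEI) = 1443/EI
  at 2: point load 138.6 at a = 3.45: Pab(L + a)/(6LEI) = 1031/EI
  at 1: triangular load, peak 16.5: 7w₀L³/(360EI) = 843.2/EI
  at 2: triangular load, peak 16.5: w₀L³/(45EI) = 963.6/EI
  θ_10 = 2287/EI,  θ_20 = 1995/EI
Flexibility coefficients: a unit moment at one end gives L/(3EI) there and L/(6EI) at the far end, so f₁₁ = f₂₂ = 4.6/EI and f₁₂ = f₂₁ = 2.3/EI.
Compatibility — zero rotation at each built-in end:
  4.6 M_1 + 2.3 M_2 = 2287
  2.3 M_1 + 4.6 M_2 = 1995
Solving the pair gives M_1 = 373.7 kN·m and M_2 = 246.8 kN·m (hogging).

M_2 = 246.8 kN·m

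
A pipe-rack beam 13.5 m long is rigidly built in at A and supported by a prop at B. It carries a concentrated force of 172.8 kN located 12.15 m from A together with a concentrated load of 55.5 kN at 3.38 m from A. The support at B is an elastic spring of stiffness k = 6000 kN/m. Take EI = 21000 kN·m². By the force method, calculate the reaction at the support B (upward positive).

R_B = 151.1 kN

Remove the prop at B; the released (primary) structure is a cantilever built in at A.
Primary-structure tip deflection at B by superposition:
  point load 172.8 at a = 12.15: Pa²(3L − a)/(6EI) = 120531/EI
  point load 55.5 at a = 3.38: Pa²(3L − a)/(6EI) = 3923/EI
  δ_0 = 124454/EI
Flexibility coefficient — unit upward force at B: δ_{BB} = L³/(3EI) = 820.1/EI.
With EI = 21000 kN·m²: δ_0 = 5.9264 m and δ_{BB} = 0.039054 m/kN.
Compatibility — the spring shortens by R_B/k under the reaction it provides: δ_0 − R_B·δ_{BB} = R_B/k. With 1/k = 0.000167 m/kN, R_B = δ_0 / (δ_{BB} + 1/k) = 5.9264 / (0.039054 + 0.000167) = 151.1 kN.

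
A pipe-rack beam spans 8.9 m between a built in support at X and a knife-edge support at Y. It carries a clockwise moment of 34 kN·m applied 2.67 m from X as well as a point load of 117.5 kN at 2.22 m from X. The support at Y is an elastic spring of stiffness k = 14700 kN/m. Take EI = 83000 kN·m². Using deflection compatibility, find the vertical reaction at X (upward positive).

R_X = 104.8 kN

Release the roller at Y. Primary structure: cantilever fixed at X.
Downward deflection at the released point Y due to the loads:
  clockwise couple 34 at a = 2.67: M₀a(2L − a)/(2EI) = 686.8/EI
  point load 117.5 at a = 2.22: Pa²(3L − a)/(6EI) = 2363/EI
  δ_0 = 3049/EI
Tip deflection under a unit load at Y: L³/(3EI) = 235/EI.
With EI = 83000 kN·m²: δ_0 = 0.03674 m and δ_{YY} = 0.002831 m/kN.
Compatibility — the spring shortens by R_Y/k under the reaction it provides: δ_0 − R_Y·δ_{YY} = R_Y/k. With 1/k = 0.000068 m/kN, R_Y = δ_0 / (δ_{YY} + 1/k) = 0.03674 / (0.002831 + 0.000068) = 12.67 kN.
Vertical equilibrium: R_X = ΣP − R_Y = 117.5 − 12.67 = 104.8 kN.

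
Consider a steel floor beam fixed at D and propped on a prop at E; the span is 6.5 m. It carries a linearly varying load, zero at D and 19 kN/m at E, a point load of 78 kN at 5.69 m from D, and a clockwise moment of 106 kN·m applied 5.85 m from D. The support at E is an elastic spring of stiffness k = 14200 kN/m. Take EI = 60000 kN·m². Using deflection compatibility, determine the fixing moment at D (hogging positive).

Release the roller at E. Primary structure: cantilever fixed at D.
Primary-structure tip deflection at E by superposition:
  triangular load, peak 19 at the free end: 11w₀L⁴/(120EI) = 3109/EI
  point load 78 at a = 5.69: Pa²(3L − a)/(6EI) = 5812/EI
  clockwise couple 106 at a = 5.85: M₀a(2L − a)/(2EI) = 2217/EI
  δ_0 = 11138/EI
Tip deflection under a unit load at E: L³/(3EI) = 91.54/EI.
With EI = 60000 kN·m²: δ_0 = 0.18564 m and δ_{EE} = 0.001526 m/kN.
Compatibility — the spring shortens by R_E/k under the reaction it provides: δ_0 − R_E·δ_{EE} = R_E/k. With 1/k = 0.00007 m/kN, R_E = δ_0 / (δ_{EE} + 1/k) = 0.18564 / (0.001526 + 0.00007) = 116.3 kN.
Moment equilibrium about D: M_D = Σ(load moments about D) − R_E·L = 817.4 − 116.3×6.5 = 61.41 kN·m.

M_D = 61.41 kN·m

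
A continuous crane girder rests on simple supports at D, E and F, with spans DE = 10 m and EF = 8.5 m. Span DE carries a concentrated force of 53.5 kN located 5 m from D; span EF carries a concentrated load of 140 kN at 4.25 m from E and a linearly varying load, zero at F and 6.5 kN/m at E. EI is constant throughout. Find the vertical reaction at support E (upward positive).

R_E = 152.4 kN

Release continuity at E by inserting a hinge; the redundant is the internal moment M_E. The primary structure is two simply-supported spans DE and EF.
Rotations at E on the released spans (each span's end-slope, ×1/EI):
  span DE: point load 53.5 at a = 5: Pab(L + a)/(6LEI) = 334.4/EI
  span EF: point load 140 at a = 4.25: Pab(L + b)/(6LEI) = 632.2/EI
  span EF: triangular load, peak 6.5: w₀L³/(45EI) = 88.71/EI
  relative rotation θ_0 = (334.4 + 720.9)/EI = 1055/EI
A unit hogging moment at E produces rotation L₁/(3EI) + L₂/(3EI) = 6.167/EI.
Slope continuity at E: θ_0 = M_E·6.167/EI, so M_E = 1055/6.167 = 171.1 kN·m (hogging).
Span DE, ΣM about D with M_E applied at E: R_E^{DE}·10 = 267.5 + 171.1, so R_E^{DE} = 43.86 kN and R_D = 53.5 − 43.86 = 9.638 kN.
Span EF, ΣM about F: R_E^{EF}·8.5 = 751.5 + 171.1, so R_E^{EF} = 108.5 kN and R_F = 167.6 − 108.5 = 59.08 kN.
R_E = 43.86 + 108.5 = 152.4 kN.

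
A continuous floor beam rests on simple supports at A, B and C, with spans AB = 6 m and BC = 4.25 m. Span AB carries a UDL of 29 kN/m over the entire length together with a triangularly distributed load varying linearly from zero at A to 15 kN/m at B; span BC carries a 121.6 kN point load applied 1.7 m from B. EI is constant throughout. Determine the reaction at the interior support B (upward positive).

Release continuity at B by inserting a hinge; the redundant is the internal moment M_B. The primary structure is two simply-supported spans AB and BC.
End slopes at the hinge B, treating each span as simply supported:
  span AB: UDL 29: wL³/(24EI) = 261/EI
  span AB: triangular load, peak 15: w₀L³/(45EI) = 72/EI
  span BC: point load 121.6 at a = 1.7: Pab(L + b)/(6LEI) = 140.6/EI
  relative rotation θ_0 = (333 + 140.6)/EI = 473.6/EI
A unit hogging moment at B produces rotation L₁/(3EI) + L₂/(3EI) = 3.417/EI.
Compatibility: M_B·(L₁+L₂)/(3EI) = θ_0, giving M_B = 138.6 kN·m (hogging).
Span AB, ΣM about A with M_B applied at B: R_B^{AB}·6 = 702 + 138.6, so R_B^{AB} = 140.1 kN and R_A = 219 − 140.1 = 78.9 kN.
Span BC, ΣM about C: R_B^{BC}·4.25 = 310.1 + 138.6, so R_B^{BC} = 105.6 kN and R_C = 121.6 − 105.6 = 16.03 kN.
R_B = 140.1 + 105.6 = 245.7 kN.

R_B = 245.7 kN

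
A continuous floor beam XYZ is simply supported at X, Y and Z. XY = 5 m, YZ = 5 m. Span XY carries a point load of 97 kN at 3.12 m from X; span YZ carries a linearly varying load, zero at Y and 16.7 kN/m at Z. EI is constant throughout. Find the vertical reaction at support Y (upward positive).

R_Y = 97.8 kN

Insert a hinge at Y; M_Y is the redundant, and each span becomes simply supported.
Rotations at Y on the released spans (each span's end-slope, ×1/EI):
  span XY: point load 97 at a = 3.12: Pab(L + a)/(6LEI) = 154/EI
  span YZ: triangular load, peak 16.7: 7w₀L³/(360EI) = 40.59/EI
  relative rotation θ_0 = (154 + 40.59)/EI = 194.6/EI
A unit hogging moment at Y produces rotation L₁/(3EI) + L₂/(3EI) = 3.333/EI.
Slope continuity at Y: θ_0 = M_Y·3.333/EI, so M_Y = 194.6/3.333 = 58.38 kN·m (hogging).
Span XY, ΣM about X with M_Y applied at Y: R_Y^{XY}·5 = 302.6 + 58.38, so R_Y^{XY} = 72.2 kN and R_X = 97 − 72.2 = 24.8 kN.
Span YZ, ΣM about Z: R_Y^{YZ}·5 = 69.58 + 58.38, so R_Y^{YZ} = 25.59 kN and R_Z = 41.75 − 25.59 = 16.16 kN.
R_Y = 72.2 + 25.59 = 97.8 kN.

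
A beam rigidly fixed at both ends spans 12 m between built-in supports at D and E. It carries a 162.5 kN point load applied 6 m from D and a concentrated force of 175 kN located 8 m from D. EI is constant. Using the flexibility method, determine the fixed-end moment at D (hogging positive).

Take the two fixed-end moments M_D, M_E as redundants; the released structure is the simple span DE.
On the primary (simply-supported) span, the end slopes from the loading are:
  at D: point load 162.5 at a = 6: Pab(L + b)/(6LEI) = 1462/EI
  at E: point load 162.5 at a = 6: Pab(L + a)/(6LEI) = 1462/EI
  at D: point load 175 at a = 8: Pab(L + b)/(6LEI) = 1244/EI
  at E: point load 175 at a = 8: Pab(L + a)/(6LEI) = 1556/EI
  θ_D0 = 2707/EI,  θ_E0 = 3018/EI
Flexibility coefficients: a unit moment at one end gives L/(3EI) there and L/(6EI) at the far end, so f₁₁ = f₂₂ = 4/EI and f₁₂ = f₂₁ = 2/EI.
Compatibility — zero rotation at each built-in end:
  4 M_D + 2 M_E = 2707
  2 M_D + 4 M_E = 3018
Solving the pair gives M_D = 399.3 kN·m and M_E = 554.9 kN·m (hogging).

M_D = 399.3 kN·m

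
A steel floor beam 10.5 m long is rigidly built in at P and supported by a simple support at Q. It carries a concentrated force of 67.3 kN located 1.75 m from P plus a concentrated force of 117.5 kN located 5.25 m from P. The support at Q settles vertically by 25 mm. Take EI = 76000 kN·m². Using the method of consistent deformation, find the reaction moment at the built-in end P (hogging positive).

M_P = 373 kN·m

Remove the prop at Q; the released (primary) structure is a cantilever built in at P.
Free-end deflection of the primary structure under the applied loading (downward +):
  point load 67.3 at a = 1.75: Pa²(3L − a)/(6EI) = 1022/EI
  point load 117.5 at a = 5.25: Pa²(3L − a)/(6EI) = 14169/EI
  δ_0 = 15191/EI
Flexibility coefficient — unit upward force at Q: δ_{QQ} = L³/(3EI) = 385.9/EI.
With EI = 76000 kN·m²: δ_0 = 0.19988 m and δ_{QQ} = 0.005077 m/kN.
Compatibility — the beam at Q must follow the support down by 0.025 m: δ_0 − R_Q·δ_{QQ} = 0.025, so R_Q = (0.19988 − 0.025)/0.005077 = 34.44 kN.
Moment equilibrium about P: M_P = Σ(load moments about P) − R_Q·L = 734.6 − 34.44×10.5 = 373 kN·m.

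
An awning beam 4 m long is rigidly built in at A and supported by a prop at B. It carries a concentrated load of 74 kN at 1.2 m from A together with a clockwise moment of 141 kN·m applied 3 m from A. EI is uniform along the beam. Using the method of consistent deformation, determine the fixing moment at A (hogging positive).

M_A = -4.445 kN·m

Remove the prop at B; the released (primary) structure is a cantilever built in at A.
Free-end deflection of the primary structure under the applied loading (downward +):
  point load 74 at a = 1.2: Pa²(3L − a)/(6EI) = 191.8/EI
  clockwise couple 141 at a = 3: M₀a(2L − a)/(2EI) = 1058/EI
  δ_0 = 1249/EI
Tip deflection under a unit load at B: L³/(3EI) = 21.33/EI.
Compatibility at B: δ_0 − R_B·δ_{BB} = 0, so R_B = 1249/21.33 = 58.56 kN.
Moment equilibrium about A: M_A = Σ(load moments about A) − R_B·L = 229.8 − 58.56×4 = -4.445 kN·m.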